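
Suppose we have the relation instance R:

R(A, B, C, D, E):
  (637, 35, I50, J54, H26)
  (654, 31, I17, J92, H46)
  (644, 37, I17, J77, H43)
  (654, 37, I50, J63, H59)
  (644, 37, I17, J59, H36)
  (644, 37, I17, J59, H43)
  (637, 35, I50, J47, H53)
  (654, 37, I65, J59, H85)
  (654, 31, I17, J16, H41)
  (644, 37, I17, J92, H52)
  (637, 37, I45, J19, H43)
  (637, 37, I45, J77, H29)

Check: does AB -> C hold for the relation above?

(A=637, B=35): 2 rows → C = I50, I50 ✓
(A=654, B=31): 2 rows → C = I17, I17 ✓
(A=644, B=37): 4 rows → C = I17, I17, I17, I17 ✓
(A=654, B=37): 2 rows → C takes values {I50, I65} — violation
(A=637, B=37): 2 rows → C = I45, I45 ✓
Two rows agree on AB but differ on C, so AB -> C does not hold.

No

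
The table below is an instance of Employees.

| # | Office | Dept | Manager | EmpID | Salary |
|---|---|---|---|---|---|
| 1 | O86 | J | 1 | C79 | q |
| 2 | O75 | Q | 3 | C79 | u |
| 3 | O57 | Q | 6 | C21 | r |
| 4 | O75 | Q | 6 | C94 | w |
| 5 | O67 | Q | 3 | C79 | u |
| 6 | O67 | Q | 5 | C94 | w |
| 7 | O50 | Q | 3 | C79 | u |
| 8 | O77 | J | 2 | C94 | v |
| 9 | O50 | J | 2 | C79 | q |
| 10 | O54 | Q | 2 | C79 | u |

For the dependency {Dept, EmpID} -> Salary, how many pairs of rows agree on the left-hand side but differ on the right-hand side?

0

(Dept=J, EmpID=C79): all 2 rows agree on Salary — 0 pairs.
(Dept=Q, EmpID=C79): all 4 rows agree on Salary — 0 pairs.
(Dept=Q, EmpID=C94): all 2 rows agree on Salary — 0 pairs.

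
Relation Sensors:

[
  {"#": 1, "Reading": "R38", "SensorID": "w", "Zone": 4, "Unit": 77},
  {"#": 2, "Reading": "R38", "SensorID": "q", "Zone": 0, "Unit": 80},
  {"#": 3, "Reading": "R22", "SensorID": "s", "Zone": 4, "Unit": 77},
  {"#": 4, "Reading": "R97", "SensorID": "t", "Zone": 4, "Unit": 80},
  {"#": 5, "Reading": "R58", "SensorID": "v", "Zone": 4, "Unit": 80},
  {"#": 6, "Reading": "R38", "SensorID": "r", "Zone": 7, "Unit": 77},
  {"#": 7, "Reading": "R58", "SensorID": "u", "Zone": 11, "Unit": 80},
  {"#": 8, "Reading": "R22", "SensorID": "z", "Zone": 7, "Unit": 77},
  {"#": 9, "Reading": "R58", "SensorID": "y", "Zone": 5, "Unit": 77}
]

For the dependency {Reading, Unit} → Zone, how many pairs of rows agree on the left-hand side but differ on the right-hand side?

3

(Reading=R38, Unit=77): violating pairs (1,6) — 1 pair.
(Reading=R22, Unit=77): violating pairs (3,8) — 1 pair.
(Reading=R58, Unit=80): violating pairs (5,7) — 1 pair.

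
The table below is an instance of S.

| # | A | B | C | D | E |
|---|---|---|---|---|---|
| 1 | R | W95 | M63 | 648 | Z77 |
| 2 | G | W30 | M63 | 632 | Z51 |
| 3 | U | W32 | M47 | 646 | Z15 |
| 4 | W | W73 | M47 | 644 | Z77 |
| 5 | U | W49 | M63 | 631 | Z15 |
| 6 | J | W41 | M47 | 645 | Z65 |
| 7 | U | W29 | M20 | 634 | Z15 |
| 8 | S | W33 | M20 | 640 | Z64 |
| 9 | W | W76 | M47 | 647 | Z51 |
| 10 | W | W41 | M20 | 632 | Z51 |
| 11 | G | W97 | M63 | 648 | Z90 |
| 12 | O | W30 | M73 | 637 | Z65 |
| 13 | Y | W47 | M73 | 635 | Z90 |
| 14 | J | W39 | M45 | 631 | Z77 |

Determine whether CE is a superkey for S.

All 14 rows have distinct CE values, so CE → (all attributes) holds and CE is a superkey.

Yes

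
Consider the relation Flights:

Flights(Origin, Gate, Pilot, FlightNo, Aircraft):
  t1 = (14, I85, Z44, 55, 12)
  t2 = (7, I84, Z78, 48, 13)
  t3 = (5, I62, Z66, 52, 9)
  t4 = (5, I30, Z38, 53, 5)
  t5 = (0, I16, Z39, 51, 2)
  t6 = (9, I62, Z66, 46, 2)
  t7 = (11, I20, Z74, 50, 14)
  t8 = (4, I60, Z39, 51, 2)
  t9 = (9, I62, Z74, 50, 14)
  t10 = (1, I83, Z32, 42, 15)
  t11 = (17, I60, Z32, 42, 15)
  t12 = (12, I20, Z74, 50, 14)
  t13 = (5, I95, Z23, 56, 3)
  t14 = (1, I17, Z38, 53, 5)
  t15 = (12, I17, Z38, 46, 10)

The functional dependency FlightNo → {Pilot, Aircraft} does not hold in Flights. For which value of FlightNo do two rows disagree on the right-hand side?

46

FlightNo=55: row 1 → {Pilot,Aircraft} = (Z44, 12) ✓
FlightNo=48: row 2 → {Pilot,Aircraft} = (Z78, 13) ✓
FlightNo=52: row 3 → {Pilot,Aircraft} = (Z66, 9) ✓
FlightNo=53: rows 4, 14 → {Pilot,Aircraft} = (Z38, 5), (Z38, 5) ✓
FlightNo=51: rows 5, 8 → {Pilot,Aircraft} = (Z39, 2), (Z39, 2) ✓
FlightNo=46: rows 6, 15 → {Pilot,Aircraft} takes values {(Z66, 2), (Z38, 10)} — violation
FlightNo=50: rows 7, 9, 12 → {Pilot,Aircraft} = (Z74, 14), (Z74, 14), (Z74, 14) ✓
FlightNo=42: rows 10, 11 → {Pilot,Aircraft} = (Z32, 15), (Z32, 15) ✓
FlightNo=56: row 13 → {Pilot,Aircraft} = (Z23, 3) ✓
The only FlightNo value with inconsistent RHS is FlightNo=46.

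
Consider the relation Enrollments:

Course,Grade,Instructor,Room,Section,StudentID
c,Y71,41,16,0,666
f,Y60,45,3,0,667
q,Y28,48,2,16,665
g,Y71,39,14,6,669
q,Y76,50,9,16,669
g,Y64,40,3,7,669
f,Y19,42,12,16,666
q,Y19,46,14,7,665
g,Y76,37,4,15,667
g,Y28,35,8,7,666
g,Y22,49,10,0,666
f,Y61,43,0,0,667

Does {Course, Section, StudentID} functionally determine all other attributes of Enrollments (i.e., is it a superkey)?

No

Two distinct rows share (Course=f, Section=0, StudentID=667), so {Course, Section, StudentID} does not determine every attribute — not a superkey.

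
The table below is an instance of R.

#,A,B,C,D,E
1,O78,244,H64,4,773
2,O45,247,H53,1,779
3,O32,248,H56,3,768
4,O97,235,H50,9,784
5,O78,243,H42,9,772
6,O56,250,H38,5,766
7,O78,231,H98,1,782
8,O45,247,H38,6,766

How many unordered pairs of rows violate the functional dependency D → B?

2

D=1: violating pairs (2,7) — 1 pair.
D=9: violating pairs (4,5) — 1 pair.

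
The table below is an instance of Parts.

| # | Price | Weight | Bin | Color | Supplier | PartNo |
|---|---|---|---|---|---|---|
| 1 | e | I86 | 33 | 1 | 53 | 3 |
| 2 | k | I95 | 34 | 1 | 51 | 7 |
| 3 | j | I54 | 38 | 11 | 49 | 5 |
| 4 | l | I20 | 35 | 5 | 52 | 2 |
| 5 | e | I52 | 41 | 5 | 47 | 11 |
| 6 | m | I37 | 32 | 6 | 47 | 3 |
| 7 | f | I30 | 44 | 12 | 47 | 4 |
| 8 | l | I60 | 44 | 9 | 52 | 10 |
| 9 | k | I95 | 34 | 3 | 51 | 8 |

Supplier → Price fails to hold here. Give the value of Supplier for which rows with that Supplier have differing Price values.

47

Supplier=53: row 1 → Price = e ✓
Supplier=51: rows 2, 9 → Price = k, k ✓
Supplier=49: row 3 → Price = j ✓
Supplier=52: rows 4, 8 → Price = l, l ✓
Supplier=47: rows 5, 6, 7 → Price takes values {e, m, f} — violation
The only Supplier value with inconsistent Price is Supplier=47.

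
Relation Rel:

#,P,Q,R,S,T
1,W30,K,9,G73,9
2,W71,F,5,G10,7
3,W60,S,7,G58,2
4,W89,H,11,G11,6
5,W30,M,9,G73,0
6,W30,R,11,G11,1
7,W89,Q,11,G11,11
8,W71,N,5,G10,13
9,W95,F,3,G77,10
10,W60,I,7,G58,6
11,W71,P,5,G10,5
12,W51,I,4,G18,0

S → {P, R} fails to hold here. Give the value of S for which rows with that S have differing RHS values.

G11

S=G73: rows 1, 5 → {P,R} = (W30, 9), (W30, 9) ✓
S=G10: rows 2, 8, 11 → {P,R} = (W71, 5), (W71, 5), (W71, 5) ✓
S=G58: rows 3, 10 → {P,R} = (W60, 7), (W60, 7) ✓
S=G11: rows 4, 6, 7 → {P,R} takes values {(W89, 11), (W30, 11)} — violation
S=G77: row 9 → {P,R} = (W95, 3) ✓
S=G18: row 12 → {P,R} = (W51, 4) ✓
The only S value with inconsistent RHS is S=G11.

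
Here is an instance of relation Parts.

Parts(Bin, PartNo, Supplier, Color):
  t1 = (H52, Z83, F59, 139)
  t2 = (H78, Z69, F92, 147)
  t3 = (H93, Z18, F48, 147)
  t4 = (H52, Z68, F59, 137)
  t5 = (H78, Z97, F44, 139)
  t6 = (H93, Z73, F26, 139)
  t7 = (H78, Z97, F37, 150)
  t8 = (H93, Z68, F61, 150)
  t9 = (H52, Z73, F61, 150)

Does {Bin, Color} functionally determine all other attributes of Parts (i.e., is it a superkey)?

Yes

All 9 rows have distinct {Bin, Color} values, so {Bin, Color} → (all attributes) holds and {Bin, Color} is a superkey.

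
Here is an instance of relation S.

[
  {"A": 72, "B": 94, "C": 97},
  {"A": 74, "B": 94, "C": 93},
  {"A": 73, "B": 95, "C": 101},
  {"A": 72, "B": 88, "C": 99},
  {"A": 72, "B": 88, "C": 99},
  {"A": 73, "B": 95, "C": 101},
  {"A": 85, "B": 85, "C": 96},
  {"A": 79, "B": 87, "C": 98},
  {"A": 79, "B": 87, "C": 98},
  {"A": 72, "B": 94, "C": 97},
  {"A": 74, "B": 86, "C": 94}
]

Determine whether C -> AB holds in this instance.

Yes

C=97: 2 rows → {A,B} = (72, 94), (72, 94) ✓
C=93: 1 row → {A,B} = (74, 94) ✓
C=101: 2 rows → {A,B} = (73, 95), (73, 95) ✓
C=99: 2 rows → {A,B} = (72, 88), (72, 88) ✓
C=96: 1 row → {A,B} = (85, 85) ✓
C=98: 2 rows → {A,B} = (79, 87), (79, 87) ✓
C=94: 1 row → {A,B} = (74, 86) ✓
Every C value is associated with a single AB value, so C -> AB holds.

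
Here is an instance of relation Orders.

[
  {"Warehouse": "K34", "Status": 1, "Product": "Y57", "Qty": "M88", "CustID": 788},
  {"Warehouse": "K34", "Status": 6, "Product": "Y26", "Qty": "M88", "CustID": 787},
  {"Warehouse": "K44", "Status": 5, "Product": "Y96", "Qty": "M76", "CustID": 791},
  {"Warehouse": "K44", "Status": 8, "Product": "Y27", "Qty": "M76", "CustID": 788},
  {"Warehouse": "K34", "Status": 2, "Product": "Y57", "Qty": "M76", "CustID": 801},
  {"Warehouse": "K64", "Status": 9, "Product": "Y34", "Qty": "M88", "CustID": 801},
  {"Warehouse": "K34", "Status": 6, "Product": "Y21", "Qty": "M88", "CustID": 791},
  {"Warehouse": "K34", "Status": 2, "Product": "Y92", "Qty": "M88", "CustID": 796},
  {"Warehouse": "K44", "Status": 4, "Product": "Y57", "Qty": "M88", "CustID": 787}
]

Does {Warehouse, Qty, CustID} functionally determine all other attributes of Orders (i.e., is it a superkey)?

Yes

All 9 rows have distinct {Warehouse, Qty, CustID} values, so {Warehouse, Qty, CustID} → (all attributes) holds and {Warehouse, Qty, CustID} is a superkey.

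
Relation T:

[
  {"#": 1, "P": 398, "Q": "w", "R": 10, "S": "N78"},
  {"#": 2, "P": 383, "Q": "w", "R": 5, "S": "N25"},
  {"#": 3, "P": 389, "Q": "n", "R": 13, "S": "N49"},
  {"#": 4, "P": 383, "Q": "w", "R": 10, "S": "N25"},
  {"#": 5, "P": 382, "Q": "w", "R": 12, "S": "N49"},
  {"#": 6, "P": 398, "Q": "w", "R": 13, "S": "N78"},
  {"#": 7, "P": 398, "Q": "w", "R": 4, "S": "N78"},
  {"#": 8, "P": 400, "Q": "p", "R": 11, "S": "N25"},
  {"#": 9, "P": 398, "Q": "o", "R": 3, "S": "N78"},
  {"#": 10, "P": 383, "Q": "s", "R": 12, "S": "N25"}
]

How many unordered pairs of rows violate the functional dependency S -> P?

4

S=N78: all 4 rows agree on P — 0 pairs.
S=N25: violating pairs (2,8), (4,8), (8,10) — 3 pairs.
S=N49: violating pairs (3,5) — 1 pair.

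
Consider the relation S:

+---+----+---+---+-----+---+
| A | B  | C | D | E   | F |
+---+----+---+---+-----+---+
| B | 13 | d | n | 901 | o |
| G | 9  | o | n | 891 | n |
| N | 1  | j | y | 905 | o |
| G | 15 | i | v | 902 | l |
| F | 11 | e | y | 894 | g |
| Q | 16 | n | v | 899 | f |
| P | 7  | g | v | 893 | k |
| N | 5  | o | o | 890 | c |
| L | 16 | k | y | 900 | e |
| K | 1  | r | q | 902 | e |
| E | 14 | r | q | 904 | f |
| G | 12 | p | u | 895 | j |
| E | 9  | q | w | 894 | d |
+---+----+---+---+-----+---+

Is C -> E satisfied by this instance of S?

C=d: 1 row → E = 901 ✓
C=o: 2 rows → E takes values {891, 890} — violation
C=j: 1 row → E = 905 ✓
C=i: 1 row → E = 902 ✓
C=e: 1 row → E = 894 ✓
C=n: 1 row → E = 899 ✓
C=g: 1 row → E = 893 ✓
C=k: 1 row → E = 900 ✓
C=r: 2 rows → E takes values {902, 904} — violation
C=p: 1 row → E = 895 ✓
C=q: 1 row → E = 894 ✓
Two rows agree on C but differ on E, so C -> E does not hold.

No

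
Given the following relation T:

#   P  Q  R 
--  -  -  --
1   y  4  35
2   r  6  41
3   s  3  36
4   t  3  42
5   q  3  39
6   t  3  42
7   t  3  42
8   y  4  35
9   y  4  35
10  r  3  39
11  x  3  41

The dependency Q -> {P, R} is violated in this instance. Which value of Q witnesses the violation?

3

Q=4: rows 1, 8, 9 → {P,R} = (y, 35), (y, 35), (y, 35) ✓
Q=6: row 2 → {P,R} = (r, 41) ✓
Q=3: rows 3, 4, 5, 6, 7, 10, 11 → {P,R} takes values {(s, 36), (t, 42), (q, 39), (r, 39), (x, 41)} — violation
The only Q value with inconsistent RHS is Q=3.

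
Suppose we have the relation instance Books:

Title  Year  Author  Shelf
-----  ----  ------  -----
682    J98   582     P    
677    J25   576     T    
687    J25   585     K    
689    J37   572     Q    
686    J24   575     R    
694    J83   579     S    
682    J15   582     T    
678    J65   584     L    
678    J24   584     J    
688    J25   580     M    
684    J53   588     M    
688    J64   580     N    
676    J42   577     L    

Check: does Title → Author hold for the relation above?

Title=682: 2 rows → Author = 582, 582 ✓
Title=677: 1 row → Author = 576 ✓
Title=687: 1 row → Author = 585 ✓
Title=689: 1 row → Author = 572 ✓
Title=686: 1 row → Author = 575 ✓
Title=694: 1 row → Author = 579 ✓
Title=678: 2 rows → Author = 584, 584 ✓
Title=688: 2 rows → Author = 580, 580 ✓
Title=684: 1 row → Author = 588 ✓
Title=676: 1 row → Author = 577 ✓
Every Title value is associated with a single Author value, so Title → Author holds.

Yes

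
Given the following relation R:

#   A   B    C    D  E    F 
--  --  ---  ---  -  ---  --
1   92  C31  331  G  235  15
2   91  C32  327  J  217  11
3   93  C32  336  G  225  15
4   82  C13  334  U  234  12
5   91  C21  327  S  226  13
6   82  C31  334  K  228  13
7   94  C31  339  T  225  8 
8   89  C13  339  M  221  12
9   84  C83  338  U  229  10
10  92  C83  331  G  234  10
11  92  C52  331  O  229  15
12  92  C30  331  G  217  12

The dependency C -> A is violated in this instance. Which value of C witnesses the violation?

339

C=331: rows 1, 10, 11, 12 → A = 92, 92, 92, 92 ✓
C=327: rows 2, 5 → A = 91, 91 ✓
C=336: row 3 → A = 93 ✓
C=334: rows 4, 6 → A = 82, 82 ✓
C=339: rows 7, 8 → A takes values {94, 89} — violation
C=338: row 9 → A = 84 ✓
The only C value with inconsistent A is C=339.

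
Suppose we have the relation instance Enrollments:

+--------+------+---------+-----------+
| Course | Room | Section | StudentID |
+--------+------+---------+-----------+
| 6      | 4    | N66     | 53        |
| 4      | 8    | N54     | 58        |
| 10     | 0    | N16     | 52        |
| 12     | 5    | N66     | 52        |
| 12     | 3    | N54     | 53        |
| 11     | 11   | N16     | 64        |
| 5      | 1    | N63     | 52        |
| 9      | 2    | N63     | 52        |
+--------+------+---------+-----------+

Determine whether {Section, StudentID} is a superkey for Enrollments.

No

Two distinct rows share (Section=N63, StudentID=52), so {Section, StudentID} does not determine every attribute — not a superkey.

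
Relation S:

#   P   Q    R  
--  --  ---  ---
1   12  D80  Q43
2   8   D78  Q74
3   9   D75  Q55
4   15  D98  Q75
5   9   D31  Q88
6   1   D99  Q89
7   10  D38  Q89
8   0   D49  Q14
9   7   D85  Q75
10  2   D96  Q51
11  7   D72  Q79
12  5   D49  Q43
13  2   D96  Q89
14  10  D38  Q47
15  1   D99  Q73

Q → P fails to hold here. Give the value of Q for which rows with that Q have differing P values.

D49

Q=D80: row 1 → P = 12 ✓
Q=D78: row 2 → P = 8 ✓
Q=D75: row 3 → P = 9 ✓
Q=D98: row 4 → P = 15 ✓
Q=D31: row 5 → P = 9 ✓
Q=D99: rows 6, 15 → P = 1, 1 ✓
Q=D38: rows 7, 14 → P = 10, 10 ✓
Q=D49: rows 8, 12 → P takes values {0, 5} — violation
Q=D85: row 9 → P = 7 ✓
Q=D96: rows 10, 13 → P = 2, 2 ✓
Q=D72: row 11 → P = 7 ✓
The only Q value with inconsistent P is Q=D49.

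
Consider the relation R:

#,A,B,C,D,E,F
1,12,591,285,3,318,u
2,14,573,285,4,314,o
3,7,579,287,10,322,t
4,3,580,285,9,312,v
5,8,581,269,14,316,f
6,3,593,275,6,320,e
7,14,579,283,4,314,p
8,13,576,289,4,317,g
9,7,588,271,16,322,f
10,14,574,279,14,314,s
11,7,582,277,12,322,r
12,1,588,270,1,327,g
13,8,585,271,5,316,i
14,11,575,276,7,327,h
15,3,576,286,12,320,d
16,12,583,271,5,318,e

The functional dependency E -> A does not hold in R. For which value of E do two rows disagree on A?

327

E=318: rows 1, 16 → A = 12, 12 ✓
E=314: rows 2, 7, 10 → A = 14, 14, 14 ✓
E=322: rows 3, 9, 11 → A = 7, 7, 7 ✓
E=312: row 4 → A = 3 ✓
E=316: rows 5, 13 → A = 8, 8 ✓
E=320: rows 6, 15 → A = 3, 3 ✓
E=317: row 8 → A = 13 ✓
E=327: rows 12, 14 → A takes values {1, 11} — violation
The only E value with inconsistent A is E=327.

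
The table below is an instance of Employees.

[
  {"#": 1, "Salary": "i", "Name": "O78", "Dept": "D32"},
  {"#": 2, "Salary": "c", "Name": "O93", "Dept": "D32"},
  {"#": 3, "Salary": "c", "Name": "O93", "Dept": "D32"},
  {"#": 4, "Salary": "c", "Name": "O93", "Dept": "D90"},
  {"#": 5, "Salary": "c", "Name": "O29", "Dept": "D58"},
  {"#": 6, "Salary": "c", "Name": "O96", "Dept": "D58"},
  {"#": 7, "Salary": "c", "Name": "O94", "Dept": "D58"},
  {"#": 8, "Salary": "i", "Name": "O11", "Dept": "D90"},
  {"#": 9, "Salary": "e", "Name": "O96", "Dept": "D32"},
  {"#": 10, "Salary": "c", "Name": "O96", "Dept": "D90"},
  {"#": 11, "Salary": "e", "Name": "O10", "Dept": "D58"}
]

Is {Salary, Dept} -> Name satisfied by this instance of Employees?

No

(Salary=i, Dept=D32): row 1 → Name = O78 ✓
(Salary=c, Dept=D32): rows 2, 3 → Name = O93, O93 ✓
(Salary=c, Dept=D90): rows 4, 10 → Name takes values {O93, O96} — violation
(Salary=c, Dept=D58): rows 5, 6, 7 → Name takes values {O29, O96, O94} — violation
(Salary=i, Dept=D90): row 8 → Name = O11 ✓
(Salary=e, Dept=D32): row 9 → Name = O96 ✓
(Salary=e, Dept=D58): row 11 → Name = O10 ✓
Two rows agree on {Salary, Dept} but differ on Name, so {Salary, Dept} -> Name does not hold.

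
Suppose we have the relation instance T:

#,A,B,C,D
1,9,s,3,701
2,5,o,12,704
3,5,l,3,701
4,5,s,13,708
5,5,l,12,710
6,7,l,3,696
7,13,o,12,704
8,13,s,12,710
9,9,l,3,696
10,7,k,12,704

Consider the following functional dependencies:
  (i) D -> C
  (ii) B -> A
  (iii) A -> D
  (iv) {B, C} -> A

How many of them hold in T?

(i) D -> C: every LHS value maps to a single RHS value — holds.
(ii) B -> A: B=s: rows 1, 4, 8 → A takes values {9, 5, 13} — violation; B=o: rows 2, 7 → A takes values {5, 13} — violation; B=l: rows 3, 5, 6, 9 → A takes values {5, 7, 9} — violation — fails.
(iii) A -> D: A=9: rows 1, 9 → D takes values {701, 696} — violation; A=5: rows 2, 3, 4, 5 → D takes values {704, 701, 708, 710} — violation; A=7: rows 6, 10 → D takes values {696, 704} — violation; A=13: rows 7, 8 → D takes values {704, 710} — violation — fails.
(iv) {B, C} -> A: (B=o, C=12): rows 2, 7 → A takes values {5, 13} — violation; (B=l, C=3): rows 3, 6, 9 → A takes values {5, 7, 9} — violation — fails.
1 of the 4 dependencies holds.

1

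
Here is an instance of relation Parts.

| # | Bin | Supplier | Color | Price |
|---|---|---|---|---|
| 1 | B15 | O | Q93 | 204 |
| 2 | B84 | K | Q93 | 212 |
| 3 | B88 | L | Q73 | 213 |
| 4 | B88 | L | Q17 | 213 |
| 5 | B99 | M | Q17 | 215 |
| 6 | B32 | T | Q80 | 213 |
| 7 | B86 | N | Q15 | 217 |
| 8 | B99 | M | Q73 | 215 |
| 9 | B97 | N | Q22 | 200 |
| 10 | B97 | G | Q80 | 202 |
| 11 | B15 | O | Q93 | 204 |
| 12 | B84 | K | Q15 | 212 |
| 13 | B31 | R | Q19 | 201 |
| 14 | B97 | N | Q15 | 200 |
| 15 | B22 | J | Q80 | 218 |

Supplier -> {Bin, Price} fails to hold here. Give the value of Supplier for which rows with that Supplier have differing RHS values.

Supplier=O: rows 1, 11 → {Bin,Price} = (B15, 204), (B15, 204) ✓
Supplier=K: rows 2, 12 → {Bin,Price} = (B84, 212), (B84, 212) ✓
Supplier=L: rows 3, 4 → {Bin,Price} = (B88, 213), (B88, 213) ✓
Supplier=M: rows 5, 8 → {Bin,Price} = (B99, 215), (B99, 215) ✓
Supplier=T: row 6 → {Bin,Price} = (B32, 213) ✓
Supplier=N: rows 7, 9, 14 → {Bin,Price} takes values {(B86, 217), (B97, 200)} — violation
Supplier=G: row 10 → {Bin,Price} = (B97, 202) ✓
Supplier=R: row 13 → {Bin,Price} = (B31, 201) ✓
Supplier=J: row 15 → {Bin,Price} = (B22, 218) ✓
The only Supplier value with inconsistent RHS is Supplier=N.

N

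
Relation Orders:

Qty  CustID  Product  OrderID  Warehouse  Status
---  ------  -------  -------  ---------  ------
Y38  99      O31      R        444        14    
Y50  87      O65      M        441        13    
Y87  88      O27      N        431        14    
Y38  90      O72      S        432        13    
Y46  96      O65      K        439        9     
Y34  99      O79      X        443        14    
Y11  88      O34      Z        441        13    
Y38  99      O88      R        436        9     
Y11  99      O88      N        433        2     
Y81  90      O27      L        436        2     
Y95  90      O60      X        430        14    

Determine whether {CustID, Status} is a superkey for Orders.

No

Two distinct rows share (CustID=99, Status=14), so {CustID, Status} does not determine every attribute — not a superkey.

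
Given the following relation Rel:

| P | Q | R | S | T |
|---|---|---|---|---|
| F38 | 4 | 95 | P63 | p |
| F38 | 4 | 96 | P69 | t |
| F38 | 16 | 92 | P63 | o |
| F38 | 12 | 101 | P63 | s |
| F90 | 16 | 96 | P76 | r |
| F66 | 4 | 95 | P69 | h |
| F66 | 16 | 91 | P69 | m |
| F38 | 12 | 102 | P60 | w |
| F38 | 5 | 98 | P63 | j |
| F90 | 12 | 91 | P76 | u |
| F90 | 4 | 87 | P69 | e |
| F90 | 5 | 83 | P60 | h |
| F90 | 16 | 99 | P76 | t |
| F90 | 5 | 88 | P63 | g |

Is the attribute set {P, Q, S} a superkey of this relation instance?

No

Two distinct rows share (P=F90, Q=16, S=P76), so {P, Q, S} does not determine every attribute — not a superkey.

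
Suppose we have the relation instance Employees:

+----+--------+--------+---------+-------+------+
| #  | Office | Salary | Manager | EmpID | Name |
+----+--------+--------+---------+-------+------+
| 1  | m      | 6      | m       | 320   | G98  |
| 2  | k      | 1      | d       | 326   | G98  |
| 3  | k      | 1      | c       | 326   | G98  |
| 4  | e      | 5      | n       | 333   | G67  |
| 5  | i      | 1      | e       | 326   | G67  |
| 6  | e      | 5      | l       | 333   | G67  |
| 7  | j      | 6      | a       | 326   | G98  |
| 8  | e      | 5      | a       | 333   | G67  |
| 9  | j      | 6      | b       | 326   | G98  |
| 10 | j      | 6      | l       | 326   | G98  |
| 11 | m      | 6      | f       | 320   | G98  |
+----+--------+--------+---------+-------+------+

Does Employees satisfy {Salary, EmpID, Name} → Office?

(Salary=6, EmpID=320, Name=G98): rows 1, 11 → Office = m, m ✓
(Salary=1, EmpID=326, Name=G98): rows 2, 3 → Office = k, k ✓
(Salary=5, EmpID=333, Name=G67): rows 4, 6, 8 → Office = e, e, e ✓
(Salary=1, EmpID=326, Name=G67): row 5 → Office = i ✓
(Salary=6, EmpID=326, Name=G98): rows 7, 9, 10 → Office = j, j, j ✓
Every {Salary, EmpID, Name} value is associated with a single Office value, so {Salary, EmpID, Name} → Office holds.

Yes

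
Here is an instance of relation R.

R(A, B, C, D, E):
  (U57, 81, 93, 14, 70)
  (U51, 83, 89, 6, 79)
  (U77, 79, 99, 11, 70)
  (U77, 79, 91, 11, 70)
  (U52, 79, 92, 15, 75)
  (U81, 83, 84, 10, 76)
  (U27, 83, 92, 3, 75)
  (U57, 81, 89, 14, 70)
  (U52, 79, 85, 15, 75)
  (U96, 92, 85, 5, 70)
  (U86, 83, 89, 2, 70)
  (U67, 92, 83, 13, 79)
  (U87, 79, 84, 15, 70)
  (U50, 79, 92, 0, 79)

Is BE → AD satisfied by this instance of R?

(B=81, E=70): 2 rows → {A,D} = (U57, 14), (U57, 14) ✓
(B=83, E=79): 1 row → {A,D} = (U51, 6) ✓
(B=79, E=70): 3 rows → {A,D} takes values {(U77, 11), (U87, 15)} — violation
(B=79, E=75): 2 rows → {A,D} = (U52, 15), (U52, 15) ✓
(B=83, E=76): 1 row → {A,D} = (U81, 10) ✓
(B=83, E=75): 1 row → {A,D} = (U27, 3) ✓
(B=92, E=70): 1 row → {A,D} = (U96, 5) ✓
(B=83, E=70): 1 row → {A,D} = (U86, 2) ✓
(B=92, E=79): 1 row → {A,D} = (U67, 13) ✓
(B=79, E=79): 1 row → {A,D} = (U50, 0) ✓
Two rows agree on BE but differ on AD, so BE → AD does not hold.

No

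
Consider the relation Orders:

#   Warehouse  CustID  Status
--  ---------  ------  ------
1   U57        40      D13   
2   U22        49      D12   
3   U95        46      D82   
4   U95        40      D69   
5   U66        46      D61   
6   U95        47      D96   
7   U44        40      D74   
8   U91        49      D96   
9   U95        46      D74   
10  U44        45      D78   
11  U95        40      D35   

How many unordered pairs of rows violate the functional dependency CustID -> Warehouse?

8

CustID=40: violating pairs (1,4), (1,7), (1,11), (4,7), (7,11) — 5 pairs.
CustID=49: violating pairs (2,8) — 1 pair.
CustID=46: violating pairs (3,5), (5,9) — 2 pairs.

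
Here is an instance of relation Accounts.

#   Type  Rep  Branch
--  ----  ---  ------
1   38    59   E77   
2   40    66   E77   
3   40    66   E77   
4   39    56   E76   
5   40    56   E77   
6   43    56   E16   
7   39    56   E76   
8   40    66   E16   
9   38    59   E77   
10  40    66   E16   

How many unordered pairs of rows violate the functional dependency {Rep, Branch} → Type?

0

(Rep=59, Branch=E77): all 2 rows agree on Type — 0 pairs.
(Rep=66, Branch=E77): all 2 rows agree on Type — 0 pairs.
(Rep=56, Branch=E76): all 2 rows agree on Type — 0 pairs.
(Rep=66, Branch=E16): all 2 rows agree on Type — 0 pairs.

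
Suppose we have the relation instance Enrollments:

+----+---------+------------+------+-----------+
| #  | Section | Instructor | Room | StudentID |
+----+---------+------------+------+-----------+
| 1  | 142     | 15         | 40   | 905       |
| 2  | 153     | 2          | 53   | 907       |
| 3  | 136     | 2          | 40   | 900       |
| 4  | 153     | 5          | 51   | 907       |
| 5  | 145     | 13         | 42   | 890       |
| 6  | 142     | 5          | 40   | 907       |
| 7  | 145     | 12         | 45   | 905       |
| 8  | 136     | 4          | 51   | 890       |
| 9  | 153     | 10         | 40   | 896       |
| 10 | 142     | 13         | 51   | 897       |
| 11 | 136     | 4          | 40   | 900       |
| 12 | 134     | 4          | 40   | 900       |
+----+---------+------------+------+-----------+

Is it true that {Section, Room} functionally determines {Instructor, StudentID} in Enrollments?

(Section=142, Room=40): rows 1, 6 → {Instructor,StudentID} takes values {(15, 905), (5, 907)} — violation
(Section=153, Room=53): row 2 → {Instructor,StudentID} = (2, 907) ✓
(Section=136, Room=40): rows 3, 11 → {Instructor,StudentID} takes values {(2, 900), (4, 900)} — violation
(Section=153, Room=51): row 4 → {Instructor,StudentID} = (5, 907) ✓
(Section=145, Room=42): row 5 → {Instructor,StudentID} = (13, 890) ✓
(Section=145, Room=45): row 7 → {Instructor,StudentID} = (12, 905) ✓
(Section=136, Room=51): row 8 → {Instructor,StudentID} = (4, 890) ✓
(Section=153, Room=40): row 9 → {Instructor,StudentID} = (10, 896) ✓
(Section=142, Room=51): row 10 → {Instructor,StudentID} = (13, 897) ✓
(Section=134, Room=40): row 12 → {Instructor,StudentID} = (4, 900) ✓
Two rows agree on {Section, Room} but differ on {Instructor, StudentID}, so {Section, Room} -> {Instructor, StudentID} does not hold.

No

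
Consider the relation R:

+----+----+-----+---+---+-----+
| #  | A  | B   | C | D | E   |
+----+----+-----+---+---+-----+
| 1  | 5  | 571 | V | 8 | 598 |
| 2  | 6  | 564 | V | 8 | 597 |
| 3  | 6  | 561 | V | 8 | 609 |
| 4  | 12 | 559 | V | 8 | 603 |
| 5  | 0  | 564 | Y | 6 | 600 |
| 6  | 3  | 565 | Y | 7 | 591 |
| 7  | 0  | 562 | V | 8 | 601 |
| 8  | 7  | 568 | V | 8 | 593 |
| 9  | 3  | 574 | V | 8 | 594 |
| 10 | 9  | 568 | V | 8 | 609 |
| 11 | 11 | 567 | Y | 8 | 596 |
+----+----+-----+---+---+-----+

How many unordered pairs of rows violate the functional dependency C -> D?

C=V: all 8 rows agree on D — 0 pairs.
C=Y: violating pairs (5,6), (5,11), (6,11) — 3 pairs.

3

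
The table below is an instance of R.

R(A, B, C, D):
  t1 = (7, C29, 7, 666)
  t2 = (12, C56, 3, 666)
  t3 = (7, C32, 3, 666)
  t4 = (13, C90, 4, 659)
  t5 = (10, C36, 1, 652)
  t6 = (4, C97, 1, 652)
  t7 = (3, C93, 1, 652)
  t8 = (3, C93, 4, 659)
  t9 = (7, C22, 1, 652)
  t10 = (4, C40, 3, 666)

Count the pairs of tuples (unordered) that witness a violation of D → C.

3

D=666: violating pairs (1,2), (1,3), (1,10) — 3 pairs.
D=659: all 2 rows agree on C — 0 pairs.
D=652: all 4 rows agree on C — 0 pairs.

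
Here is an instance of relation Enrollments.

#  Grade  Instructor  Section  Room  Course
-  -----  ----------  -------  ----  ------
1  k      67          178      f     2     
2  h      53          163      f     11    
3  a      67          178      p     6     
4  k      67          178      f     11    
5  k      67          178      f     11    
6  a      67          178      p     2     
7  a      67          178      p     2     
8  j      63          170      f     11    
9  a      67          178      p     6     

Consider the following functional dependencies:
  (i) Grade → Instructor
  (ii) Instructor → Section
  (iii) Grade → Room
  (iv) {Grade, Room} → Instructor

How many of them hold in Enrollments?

(i) Grade → Instructor: every LHS value maps to a single RHS value — holds.
(ii) Instructor → Section: every LHS value maps to a single RHS value — holds.
(iii) Grade → Room: every LHS value maps to a single RHS value — holds.
(iv) {Grade, Room} → Instructor: every LHS value maps to a single RHS value — holds.
4 of the 4 dependencies hold.

4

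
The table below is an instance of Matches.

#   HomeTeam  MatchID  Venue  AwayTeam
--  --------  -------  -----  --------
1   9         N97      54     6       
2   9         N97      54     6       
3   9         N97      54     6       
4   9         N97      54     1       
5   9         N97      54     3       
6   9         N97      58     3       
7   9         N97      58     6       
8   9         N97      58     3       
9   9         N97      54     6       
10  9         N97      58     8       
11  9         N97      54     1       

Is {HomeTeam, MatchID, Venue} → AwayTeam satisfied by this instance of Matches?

(HomeTeam=9, MatchID=N97, Venue=54): rows 1, 2, 3, 4, 5, 9, 11 → AwayTeam takes values {6, 1, 3} — violation
(HomeTeam=9, MatchID=N97, Venue=58): rows 6, 7, 8, 10 → AwayTeam takes values {3, 6, 8} — violation
Two rows agree on {HomeTeam, MatchID, Venue} but differ on AwayTeam, so {HomeTeam, MatchID, Venue} → AwayTeam does not hold.

No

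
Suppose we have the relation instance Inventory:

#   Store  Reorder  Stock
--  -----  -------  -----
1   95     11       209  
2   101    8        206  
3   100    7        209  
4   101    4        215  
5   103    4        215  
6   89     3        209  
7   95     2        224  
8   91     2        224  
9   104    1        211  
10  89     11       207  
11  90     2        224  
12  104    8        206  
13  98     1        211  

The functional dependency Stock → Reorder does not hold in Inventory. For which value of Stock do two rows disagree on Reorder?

Stock=209: rows 1, 3, 6 → Reorder takes values {11, 7, 3} — violation
Stock=206: rows 2, 12 → Reorder = 8, 8 ✓
Stock=215: rows 4, 5 → Reorder = 4, 4 ✓
Stock=224: rows 7, 8, 11 → Reorder = 2, 2, 2 ✓
Stock=211: rows 9, 13 → Reorder = 1, 1 ✓
Stock=207: row 10 → Reorder = 11 ✓
The only Stock value with inconsistent Reorder is Stock=209.

209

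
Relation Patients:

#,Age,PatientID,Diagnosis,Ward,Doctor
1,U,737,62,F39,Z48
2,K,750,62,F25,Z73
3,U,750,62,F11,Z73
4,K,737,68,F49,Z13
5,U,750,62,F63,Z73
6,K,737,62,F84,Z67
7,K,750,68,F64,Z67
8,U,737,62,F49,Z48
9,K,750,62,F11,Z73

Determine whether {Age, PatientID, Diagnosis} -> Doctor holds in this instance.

Yes

(Age=U, PatientID=737, Diagnosis=62): rows 1, 8 → Doctor = Z48, Z48 ✓
(Age=K, PatientID=750, Diagnosis=62): rows 2, 9 → Doctor = Z73, Z73 ✓
(Age=U, PatientID=750, Diagnosis=62): rows 3, 5 → Doctor = Z73, Z73 ✓
(Age=K, PatientID=737, Diagnosis=68): row 4 → Doctor = Z13 ✓
(Age=K, PatientID=737, Diagnosis=62): row 6 → Doctor = Z67 ✓
(Age=K, PatientID=750, Diagnosis=68): row 7 → Doctor = Z67 ✓
Every {Age, PatientID, Diagnosis} value is associated with a single Doctor value, so {Age, PatientID, Diagnosis} -> Doctor holds.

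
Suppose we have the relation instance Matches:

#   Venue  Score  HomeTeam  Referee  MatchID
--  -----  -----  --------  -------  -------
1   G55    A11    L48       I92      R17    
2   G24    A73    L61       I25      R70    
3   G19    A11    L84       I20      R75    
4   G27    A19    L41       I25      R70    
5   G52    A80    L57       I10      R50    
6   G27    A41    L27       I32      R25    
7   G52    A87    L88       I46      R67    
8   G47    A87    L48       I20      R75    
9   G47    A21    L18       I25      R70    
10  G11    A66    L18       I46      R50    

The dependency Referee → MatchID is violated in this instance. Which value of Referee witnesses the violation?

I46

Referee=I92: row 1 → MatchID = R17 ✓
Referee=I25: rows 2, 4, 9 → MatchID = R70, R70, R70 ✓
Referee=I20: rows 3, 8 → MatchID = R75, R75 ✓
Referee=I10: row 5 → MatchID = R50 ✓
Referee=I32: row 6 → MatchID = R25 ✓
Referee=I46: rows 7, 10 → MatchID takes values {R67, R50} — violation
The only Referee value with inconsistent MatchID is Referee=I46.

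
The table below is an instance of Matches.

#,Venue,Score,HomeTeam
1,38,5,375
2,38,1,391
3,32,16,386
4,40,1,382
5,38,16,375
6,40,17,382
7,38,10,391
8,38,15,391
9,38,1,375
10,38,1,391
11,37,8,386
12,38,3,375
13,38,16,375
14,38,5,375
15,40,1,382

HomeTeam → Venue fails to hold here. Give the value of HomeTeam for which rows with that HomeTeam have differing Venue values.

386

HomeTeam=375: rows 1, 5, 9, 12, 13, 14 → Venue = 38, 38, 38, 38, 38, 38 ✓
HomeTeam=391: rows 2, 7, 8, 10 → Venue = 38, 38, 38, 38 ✓
HomeTeam=386: rows 3, 11 → Venue takes values {32, 37} — violation
HomeTeam=382: rows 4, 6, 15 → Venue = 40, 40, 40 ✓
The only HomeTeam value with inconsistent Venue is HomeTeam=386.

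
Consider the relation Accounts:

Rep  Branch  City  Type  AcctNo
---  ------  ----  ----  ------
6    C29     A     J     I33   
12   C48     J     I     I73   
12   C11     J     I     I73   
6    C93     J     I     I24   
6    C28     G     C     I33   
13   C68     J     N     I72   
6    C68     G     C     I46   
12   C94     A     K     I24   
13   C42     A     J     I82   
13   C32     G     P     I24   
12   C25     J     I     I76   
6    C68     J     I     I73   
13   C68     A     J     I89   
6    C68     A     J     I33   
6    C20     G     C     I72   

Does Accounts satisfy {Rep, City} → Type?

Yes

(Rep=6, City=A): 2 rows → Type = J, J ✓
(Rep=12, City=J): 3 rows → Type = I, I, I ✓
(Rep=6, City=J): 2 rows → Type = I, I ✓
(Rep=6, City=G): 3 rows → Type = C, C, C ✓
(Rep=13, City=J): 1 row → Type = N ✓
(Rep=12, City=A): 1 row → Type = K ✓
(Rep=13, City=A): 2 rows → Type = J, J ✓
(Rep=13, City=G): 1 row → Type = P ✓
Every {Rep, City} value is associated with a single Type value, so {Rep, City} → Type holds.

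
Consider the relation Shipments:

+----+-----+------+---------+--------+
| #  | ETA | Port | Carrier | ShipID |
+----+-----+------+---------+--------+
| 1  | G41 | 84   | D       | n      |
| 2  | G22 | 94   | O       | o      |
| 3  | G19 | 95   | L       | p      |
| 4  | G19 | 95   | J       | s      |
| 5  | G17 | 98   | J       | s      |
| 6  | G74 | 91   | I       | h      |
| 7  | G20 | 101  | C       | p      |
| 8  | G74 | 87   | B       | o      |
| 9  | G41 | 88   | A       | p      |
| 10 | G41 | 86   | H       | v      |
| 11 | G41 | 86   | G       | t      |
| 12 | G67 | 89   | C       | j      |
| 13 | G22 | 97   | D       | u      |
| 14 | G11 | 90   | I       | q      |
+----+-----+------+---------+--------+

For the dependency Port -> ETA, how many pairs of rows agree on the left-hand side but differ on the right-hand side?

0

Port=95: all 2 rows agree on ETA — 0 pairs.
Port=86: all 2 rows agree on ETA — 0 pairs.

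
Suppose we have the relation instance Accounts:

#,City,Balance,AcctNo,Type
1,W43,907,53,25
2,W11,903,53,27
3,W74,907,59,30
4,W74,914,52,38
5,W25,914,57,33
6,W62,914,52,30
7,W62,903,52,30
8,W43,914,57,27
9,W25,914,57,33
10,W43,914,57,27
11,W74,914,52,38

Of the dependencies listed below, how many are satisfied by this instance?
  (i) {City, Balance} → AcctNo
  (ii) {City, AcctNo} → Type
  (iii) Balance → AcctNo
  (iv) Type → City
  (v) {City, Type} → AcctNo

(i) {City, Balance} → AcctNo: every LHS value maps to a single RHS value — holds.
(ii) {City, AcctNo} → Type: every LHS value maps to a single RHS value — holds.
(iii) Balance → AcctNo: Balance=907: rows 1, 3 → AcctNo takes values {53, 59} — violation; Balance=903: rows 2, 7 → AcctNo takes values {53, 52} — violation; Balance=914: rows 4, 5, 6, 8, 9, 10, 11 → AcctNo takes values {52, 57} — violation — fails.
(iv) Type → City: Type=27: rows 2, 8, 10 → City takes values {W11, W43} — violation; Type=30: rows 3, 6, 7 → City takes values {W74, W62} — violation — fails.
(v) {City, Type} → AcctNo: every LHS value maps to a single RHS value — holds.
3 of the 5 dependencies hold.

3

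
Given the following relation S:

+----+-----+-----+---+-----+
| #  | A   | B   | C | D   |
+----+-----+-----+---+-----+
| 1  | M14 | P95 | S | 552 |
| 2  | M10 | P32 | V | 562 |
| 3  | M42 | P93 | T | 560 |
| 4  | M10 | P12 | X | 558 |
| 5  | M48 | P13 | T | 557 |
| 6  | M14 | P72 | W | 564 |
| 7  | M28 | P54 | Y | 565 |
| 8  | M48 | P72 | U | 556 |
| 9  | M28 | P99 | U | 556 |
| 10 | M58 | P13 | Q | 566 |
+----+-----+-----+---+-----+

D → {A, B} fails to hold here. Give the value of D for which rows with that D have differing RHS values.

556

D=552: row 1 → {A,B} = (M14, P95) ✓
D=562: row 2 → {A,B} = (M10, P32) ✓
D=560: row 3 → {A,B} = (M42, P93) ✓
D=558: row 4 → {A,B} = (M10, P12) ✓
D=557: row 5 → {A,B} = (M48, P13) ✓
D=564: row 6 → {A,B} = (M14, P72) ✓
D=565: row 7 → {A,B} = (M28, P54) ✓
D=556: rows 8, 9 → {A,B} takes values {(M48, P72), (M28, P99)} — violation
D=566: row 10 → {A,B} = (M58, P13) ✓
The only D value with inconsistent RHS is D=556.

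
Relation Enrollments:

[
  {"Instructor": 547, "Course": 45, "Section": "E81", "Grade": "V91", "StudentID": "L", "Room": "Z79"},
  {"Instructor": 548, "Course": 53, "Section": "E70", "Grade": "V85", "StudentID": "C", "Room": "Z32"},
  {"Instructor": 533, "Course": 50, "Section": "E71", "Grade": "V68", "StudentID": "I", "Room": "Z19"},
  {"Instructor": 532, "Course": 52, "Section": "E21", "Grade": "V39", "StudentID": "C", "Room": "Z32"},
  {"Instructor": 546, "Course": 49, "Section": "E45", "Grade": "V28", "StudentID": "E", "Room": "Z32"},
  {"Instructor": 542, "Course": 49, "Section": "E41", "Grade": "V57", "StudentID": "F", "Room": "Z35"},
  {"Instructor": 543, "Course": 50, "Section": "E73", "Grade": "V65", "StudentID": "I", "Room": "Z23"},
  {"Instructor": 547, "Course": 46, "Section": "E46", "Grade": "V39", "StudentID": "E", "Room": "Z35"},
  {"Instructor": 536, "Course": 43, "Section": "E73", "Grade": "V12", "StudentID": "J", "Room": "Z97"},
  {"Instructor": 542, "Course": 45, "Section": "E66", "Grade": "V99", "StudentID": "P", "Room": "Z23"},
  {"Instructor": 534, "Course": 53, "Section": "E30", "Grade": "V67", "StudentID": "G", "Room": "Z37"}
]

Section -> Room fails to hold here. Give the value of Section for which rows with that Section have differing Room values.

E73

Section=E81: 1 row → Room = Z79 ✓
Section=E70: 1 row → Room = Z32 ✓
Section=E71: 1 row → Room = Z19 ✓
Section=E21: 1 row → Room = Z32 ✓
Section=E45: 1 row → Room = Z32 ✓
Section=E41: 1 row → Room = Z35 ✓
Section=E73: 2 rows → Room takes values {Z23, Z97} — violation
Section=E46: 1 row → Room = Z35 ✓
Section=E66: 1 row → Room = Z23 ✓
Section=E30: 1 row → Room = Z37 ✓
The only Section value with inconsistent Room is Section=E73.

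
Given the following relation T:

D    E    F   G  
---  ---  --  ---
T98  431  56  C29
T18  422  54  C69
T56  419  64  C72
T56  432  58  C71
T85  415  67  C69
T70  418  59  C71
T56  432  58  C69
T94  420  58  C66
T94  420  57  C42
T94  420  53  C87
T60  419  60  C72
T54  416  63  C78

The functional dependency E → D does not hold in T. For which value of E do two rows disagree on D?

E=431: 1 row → D = T98 ✓
E=422: 1 row → D = T18 ✓
E=419: 2 rows → D takes values {T56, T60} — violation
E=432: 2 rows → D = T56, T56 ✓
E=415: 1 row → D = T85 ✓
E=418: 1 row → D = T70 ✓
E=420: 3 rows → D = T94, T94, T94 ✓
E=416: 1 row → D = T54 ✓
The only E value with inconsistent D is E=419.

419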